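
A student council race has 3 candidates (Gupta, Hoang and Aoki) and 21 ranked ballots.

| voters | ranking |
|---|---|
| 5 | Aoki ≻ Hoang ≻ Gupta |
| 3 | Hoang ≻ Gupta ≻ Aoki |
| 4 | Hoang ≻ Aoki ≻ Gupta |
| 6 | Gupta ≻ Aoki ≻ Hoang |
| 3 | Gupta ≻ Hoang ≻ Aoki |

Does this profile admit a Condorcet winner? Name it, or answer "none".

Check each pair by majority over 21 ballots:
Gupta vs Hoang: Hoang wins 12–9.
Gupta vs Aoki: Gupta is ranked higher on 3+6+3 = 12 ballots, Aoki on 9. Gupta wins 12–9.
Hoang–Aoki: Aoki 11–10.
Each candidate drops at least one matchup (Gupta loses to Hoang; Hoang loses to Aoki; Aoki loses to Gupta); the cycle Gupta beats Aoki beats Hoang beats Gupta rules out a Condorcet winner.

none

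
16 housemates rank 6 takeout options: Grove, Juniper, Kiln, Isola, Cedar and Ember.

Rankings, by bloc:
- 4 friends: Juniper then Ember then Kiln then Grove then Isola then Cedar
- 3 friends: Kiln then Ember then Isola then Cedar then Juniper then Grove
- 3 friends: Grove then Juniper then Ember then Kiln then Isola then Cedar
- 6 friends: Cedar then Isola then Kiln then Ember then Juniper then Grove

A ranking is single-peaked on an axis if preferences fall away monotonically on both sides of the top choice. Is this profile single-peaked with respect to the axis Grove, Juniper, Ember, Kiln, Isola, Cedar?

yes

Axis positions: Grove=1, Juniper=2, Ember=3, Kiln=4, Isola=5, Cedar=6.
Bloc 1 (peak Juniper at position 2): ranking walks positions 2-3-4-1-5-6, expanding outward from the peak — single-peaked.
Bloc 2 (peak Kiln at position 4): ranking walks positions 4-3-5-6-2-1, expanding outward from the peak — single-peaked.
Bloc 3 (peak Grove at position 1): ranking walks positions 1-2-3-4-5-6, expanding outward from the peak — single-peaked.
Bloc 4 (peak Cedar at position 6): ranking walks positions 6-5-4-3-2-1, expanding outward from the peak — single-peaked.
Every ranking is single-peaked on this axis.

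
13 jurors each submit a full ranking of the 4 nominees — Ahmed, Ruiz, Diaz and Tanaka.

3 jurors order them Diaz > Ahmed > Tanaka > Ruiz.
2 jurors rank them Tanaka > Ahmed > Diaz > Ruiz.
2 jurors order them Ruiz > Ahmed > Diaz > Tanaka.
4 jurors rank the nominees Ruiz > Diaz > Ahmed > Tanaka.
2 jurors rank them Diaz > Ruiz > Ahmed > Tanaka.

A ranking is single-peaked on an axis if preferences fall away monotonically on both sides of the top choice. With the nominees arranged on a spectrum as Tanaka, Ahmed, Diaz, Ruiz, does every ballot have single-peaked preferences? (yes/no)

no

Axis positions: Tanaka=1, Ahmed=2, Diaz=3, Ruiz=4.
Type 1 (peak Diaz at position 3): ranking walks positions 3-2-1-4, expanding outward from the peak — single-peaked.
Type 2 (peak Tanaka at position 1): ranking walks positions 1-2-3-4, expanding outward from the peak — single-peaked.
Type 3: ranking walks positions 4-2-3-1; Ahmed is ranked above Diaz even though Diaz lies between Ahmed and the peak Ruiz on the axis — preferences dip and rise again. Not single-peaked.
Type 4 (peak Ruiz at position 4): ranking walks positions 4-3-2-1, expanding outward from the peak — single-peaked.
Type 5 (peak Diaz at position 3): ranking walks positions 3-4-2-1, expanding outward from the peak — single-peaked.
Type 3 violates single-peakedness, so the profile is not single-peaked on this axis.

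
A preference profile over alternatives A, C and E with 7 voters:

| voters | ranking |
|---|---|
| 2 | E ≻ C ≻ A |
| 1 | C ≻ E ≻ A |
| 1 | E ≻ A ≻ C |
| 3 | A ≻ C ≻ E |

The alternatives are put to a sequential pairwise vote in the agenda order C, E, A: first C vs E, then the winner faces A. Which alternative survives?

Round 1: C vs E — 4–3, C advances.
Round 2: C vs A — 3–4, A advances.
A survives the agenda.

A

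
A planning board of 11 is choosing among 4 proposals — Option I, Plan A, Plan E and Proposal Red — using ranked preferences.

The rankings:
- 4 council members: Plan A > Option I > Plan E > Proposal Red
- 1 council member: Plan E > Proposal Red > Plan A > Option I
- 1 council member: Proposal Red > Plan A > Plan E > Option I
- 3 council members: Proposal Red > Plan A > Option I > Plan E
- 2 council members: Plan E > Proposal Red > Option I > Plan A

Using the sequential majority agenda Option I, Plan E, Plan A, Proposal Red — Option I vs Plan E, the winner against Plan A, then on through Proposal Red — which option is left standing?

Round 1: Option I vs Plan E — 7–4, Option I advances.
Round 2: Option I vs Plan A — 2–9, Plan A advances.
Round 3: Plan A vs Proposal Red — 4–7, Proposal Red advances.
The agenda winner is Proposal Red.

Proposal Red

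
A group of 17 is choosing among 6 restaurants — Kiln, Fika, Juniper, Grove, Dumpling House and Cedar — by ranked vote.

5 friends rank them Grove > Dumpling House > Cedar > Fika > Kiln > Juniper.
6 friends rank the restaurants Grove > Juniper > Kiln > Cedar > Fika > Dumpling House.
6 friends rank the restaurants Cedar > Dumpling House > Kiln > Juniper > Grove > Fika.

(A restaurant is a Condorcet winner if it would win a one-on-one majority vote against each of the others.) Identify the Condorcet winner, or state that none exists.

Head-to-head results (17 friends):
Kiln vs Fika: Kiln is ranked higher on 6+6 = 12 ballots, Fika on 5. Kiln wins 12–5.
Kiln vs Juniper: Kiln preferred on 5+6 = 11 ballots; Kiln wins 11–6.
Kiln vs Grove: Kiln is ranked higher on 6 ballots, Grove on 11. Grove wins 11–6.
Kiln vs Dumpling House: Kiln is ranked higher on 6 ballots, Dumpling House on 11. Dumpling House wins 11–6.
Kiln vs Cedar: 6 to 11, Cedar.
Fika vs Juniper: Fika preferred on 5 ballots; Juniper wins 12–5.
Fika vs Grove: 0 to 17, Grove.
Fika vs Dumpling House: Fika preferred on 6 ballots; Dumpling House wins 11–6.
Fika vs Cedar: Fika is ranked higher on 0 ballots, Cedar on 17. Cedar wins 17–0.
Juniper vs Grove: 6 for Juniper, 11 for Grove — Grove by 11–6.
Juniper vs Dumpling House: Juniper is ranked higher on 6 ballots, Dumpling House on 11. Dumpling House wins 11–6.
Juniper vs Cedar: Juniper preferred on 6 ballots; Cedar wins 11–6.
Grove vs Dumpling House: 5+6 = 11 for Grove, 6 for Dumpling House — Grove by 11–6.
Grove vs Cedar: 5+6 = 11 for Grove, 6 for Cedar — Grove by 11–6.
Dumpling House vs Cedar: Dumpling House is ranked higher on 5 ballots, Cedar on 12. Cedar wins 12–5.
Grove beats each of Kiln, Fika, Juniper, Dumpling House, Cedar — Grove is the Condorcet winner.

Grove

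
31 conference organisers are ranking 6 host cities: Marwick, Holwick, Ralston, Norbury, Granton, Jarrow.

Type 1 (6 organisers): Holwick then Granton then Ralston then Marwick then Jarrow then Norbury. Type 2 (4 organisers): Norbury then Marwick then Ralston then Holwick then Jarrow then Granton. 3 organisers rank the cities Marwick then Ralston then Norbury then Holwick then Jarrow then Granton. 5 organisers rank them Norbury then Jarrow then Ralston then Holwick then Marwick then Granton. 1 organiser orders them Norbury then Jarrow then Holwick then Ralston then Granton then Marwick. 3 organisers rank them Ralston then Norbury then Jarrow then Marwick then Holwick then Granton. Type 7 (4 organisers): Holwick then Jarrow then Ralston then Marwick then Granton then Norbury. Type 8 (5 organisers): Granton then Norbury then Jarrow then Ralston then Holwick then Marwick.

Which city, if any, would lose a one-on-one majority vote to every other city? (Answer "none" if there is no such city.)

Granton

Head-to-head results (31 organisers):
Marwick–Holwick: Holwick 21–10.
Marwick vs Ralston: Ralston, 24–7.
Marwick vs Norbury: Marwick preferred on 6+3+4 = 13 ballots; Norbury wins 18–13.
Marwick vs Granton: 19 to 12, Marwick.
Marwick–Jarrow: Jarrow 18–13.
Holwick vs Ralston: Holwick is ranked higher on 6+1+4 = 11 ballots, Ralston on 20. Ralston wins 20–11.
Holwick vs Norbury: Norbury wins 21–10.
Holwick vs Granton: Holwick, 26–5.
Holwick vs Jarrow: Holwick wins 17–14.
Ralston vs Norbury: Ralston, 16–15.
Ralston vs Granton: Ralston preferred on 4+3+5+1+3+4 = 20 ballots; Ralston wins 20–11.
Ralston vs Jarrow: Ralston wins 16–15.
Norbury vs Granton: 16 to 15, Norbury.
Norbury vs Jarrow: 21 to 10, Norbury.
Granton vs Jarrow: Jarrow wins 20–11.
Only Granton has no wins; Granton is the Condorcet loser.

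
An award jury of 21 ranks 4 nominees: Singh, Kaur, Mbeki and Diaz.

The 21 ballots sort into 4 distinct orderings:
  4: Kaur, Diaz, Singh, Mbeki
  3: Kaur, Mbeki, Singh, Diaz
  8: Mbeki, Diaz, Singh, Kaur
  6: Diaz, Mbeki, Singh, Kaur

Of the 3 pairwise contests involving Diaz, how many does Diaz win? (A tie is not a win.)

Diaz against each rival (21 jurors):
Diaz vs Singh: Diaz is ranked higher on 4+8+6 = 18 ballots, Singh on 3. Diaz wins 18–3.
Diaz vs Kaur: Diaz wins 14–7.
Diaz vs Mbeki: Mbeki wins 11–10.
Diaz beats Singh, Kaur; loses to Mbeki — 2 pairwise wins.

2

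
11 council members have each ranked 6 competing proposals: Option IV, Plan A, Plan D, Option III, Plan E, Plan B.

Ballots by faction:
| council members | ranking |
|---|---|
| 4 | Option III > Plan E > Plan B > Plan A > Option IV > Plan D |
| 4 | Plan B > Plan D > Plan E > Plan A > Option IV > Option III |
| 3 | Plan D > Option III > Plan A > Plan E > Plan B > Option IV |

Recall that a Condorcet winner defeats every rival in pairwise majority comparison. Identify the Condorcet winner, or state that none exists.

Pairwise majorities:
Option IV vs Plan A: Plan A wins 11–0.
Option IV vs Plan D: 4 to 7, Plan D.
Option IV vs Option III: Option IV is ranked higher on 4 ballots, Option III on 7. Option III wins 7–4.
Option IV vs Plan E: 0 to 11, Plan E.
Option IV vs Plan B: 0 for Option IV, 11 for Plan B — Plan B by 11–0.
Plan A vs Plan D: Plan D, 7–4.
Plan A vs Option III: Option III wins 7–4.
Plan A vs Plan E: Plan A preferred on 3 ballots; Plan E wins 8–3.
Plan A vs Plan B: 3 to 8, Plan B.
Plan D vs Option III: Plan D preferred on 4+3 = 7 ballots; Plan D wins 7–4.
Plan D vs Plan E: 7 to 4, Plan D.
Plan D vs Plan B: 3 to 8, Plan B.
Option III vs Plan E: Option III preferred on 4+3 = 7 ballots; Option III wins 7–4.
Option III–Plan B: Option III 7–4.
Plan E vs Plan B: Plan E, 7–4.
Each option drops at least one matchup (Option IV loses to Plan A; Plan A loses to Plan D; Plan D loses to Plan B; Option III loses to Plan D; Plan E loses to Plan D; Plan B loses to Option III); the cycle Plan D > Option III > Plan B > Plan D rules out a Condorcet winner.

none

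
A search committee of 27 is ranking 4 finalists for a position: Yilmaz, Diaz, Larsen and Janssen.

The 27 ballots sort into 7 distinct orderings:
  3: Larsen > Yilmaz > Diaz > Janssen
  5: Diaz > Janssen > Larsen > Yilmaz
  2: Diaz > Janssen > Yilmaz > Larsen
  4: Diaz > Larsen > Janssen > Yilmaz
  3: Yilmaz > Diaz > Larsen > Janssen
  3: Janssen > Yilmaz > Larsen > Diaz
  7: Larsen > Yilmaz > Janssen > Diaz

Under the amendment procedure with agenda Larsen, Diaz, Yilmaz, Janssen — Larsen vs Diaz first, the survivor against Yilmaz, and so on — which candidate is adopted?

Janssen

Round 1: Larsen vs Diaz — 13–14, Diaz advances.
Round 2: Diaz vs Yilmaz — 11–16, Yilmaz advances.
Round 3: Yilmaz vs Janssen — 13–14, Janssen advances.
The agenda winner is Janssen.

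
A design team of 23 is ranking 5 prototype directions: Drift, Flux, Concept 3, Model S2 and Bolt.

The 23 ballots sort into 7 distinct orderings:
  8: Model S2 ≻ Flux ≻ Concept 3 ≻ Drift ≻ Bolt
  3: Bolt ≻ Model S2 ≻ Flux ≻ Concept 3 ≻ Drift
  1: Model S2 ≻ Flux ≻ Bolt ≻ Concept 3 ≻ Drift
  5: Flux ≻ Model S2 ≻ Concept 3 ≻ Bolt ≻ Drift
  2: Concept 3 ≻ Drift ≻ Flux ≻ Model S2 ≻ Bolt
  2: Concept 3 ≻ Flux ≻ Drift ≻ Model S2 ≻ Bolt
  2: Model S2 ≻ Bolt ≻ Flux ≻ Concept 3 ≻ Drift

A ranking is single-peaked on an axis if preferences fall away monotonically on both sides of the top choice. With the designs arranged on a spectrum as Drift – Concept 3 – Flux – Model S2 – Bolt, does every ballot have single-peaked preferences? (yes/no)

Axis positions: Drift=1, Concept 3=2, Flux=3, Model S2=4, Bolt=5.
Bloc 1 (peak Model S2 at position 4): ranking walks positions 4-3-2-1-5, expanding outward from the peak — single-peaked.
Bloc 2 (peak Bolt at position 5): ranking walks positions 5-4-3-2-1, expanding outward from the peak — single-peaked.
Bloc 3 (peak Model S2 at position 4): ranking walks positions 4-3-5-2-1, expanding outward from the peak — single-peaked.
Bloc 4 (peak Flux at position 3): ranking walks positions 3-4-2-5-1, expanding outward from the peak — single-peaked.
Bloc 5 (peak Concept 3 at position 2): ranking walks positions 2-1-3-4-5, expanding outward from the peak — single-peaked.
Bloc 6 (peak Concept 3 at position 2): ranking walks positions 2-3-1-4-5, expanding outward from the peak — single-peaked.
Bloc 7 (peak Model S2 at position 4): ranking walks positions 4-5-3-2-1, expanding outward from the peak — single-peaked.
Every ranking is single-peaked on this axis.

yes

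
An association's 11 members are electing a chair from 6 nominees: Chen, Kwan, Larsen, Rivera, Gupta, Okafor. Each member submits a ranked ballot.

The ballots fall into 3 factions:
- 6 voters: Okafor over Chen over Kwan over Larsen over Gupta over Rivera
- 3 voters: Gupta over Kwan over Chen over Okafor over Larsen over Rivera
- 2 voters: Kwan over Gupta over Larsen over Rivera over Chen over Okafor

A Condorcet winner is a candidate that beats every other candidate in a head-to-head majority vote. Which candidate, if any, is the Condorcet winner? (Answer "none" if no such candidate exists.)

Check each pair by majority over 11 ballots:
Chen vs Kwan: Chen wins 6–5.
Chen vs Larsen: Chen, 9–2.
Chen vs Rivera: 9 to 2, Chen.
Chen vs Gupta: 6 to 5, Chen.
Chen vs Okafor: Okafor wins 6–5.
Kwan vs Larsen: 11 to 0, Kwan.
Kwan vs Rivera: Kwan, 11–0.
Kwan vs Gupta: 6+2 = 8 for Kwan, 3 for Gupta — Kwan by 8–3.
Kwan vs Okafor: Okafor wins 6–5.
Larsen vs Rivera: Larsen preferred on 6+3+2 = 11 ballots; Larsen wins 11–0.
Larsen vs Gupta: 6 for Larsen, 5 for Gupta — Larsen by 6–5.
Larsen–Okafor: Okafor 9–2.
Rivera vs Gupta: Rivera preferred on 0 ballots; Gupta wins 11–0.
Rivera vs Okafor: Okafor wins 9–2.
Gupta vs Okafor: Gupta preferred on 3+2 = 5 ballots; Okafor wins 6–5.
Okafor defeats every rival head-to-head and is the Condorcet winner.

Okafor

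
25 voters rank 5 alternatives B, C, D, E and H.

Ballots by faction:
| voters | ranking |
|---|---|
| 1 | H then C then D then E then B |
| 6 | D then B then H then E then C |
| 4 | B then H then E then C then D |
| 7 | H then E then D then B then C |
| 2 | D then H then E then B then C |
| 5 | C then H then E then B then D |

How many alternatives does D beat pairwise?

D against each rival (25 voters):
D vs B: D is ranked higher on 1+6+7+2 = 16 ballots, B on 9. D wins 16–9.
D vs C: D wins 15–10.
D vs E: D preferred on 1+6+2 = 9 ballots; E wins 16–9.
D–H: H 17–8.
D beats B, C; loses to E, H — 2 pairwise wins.

2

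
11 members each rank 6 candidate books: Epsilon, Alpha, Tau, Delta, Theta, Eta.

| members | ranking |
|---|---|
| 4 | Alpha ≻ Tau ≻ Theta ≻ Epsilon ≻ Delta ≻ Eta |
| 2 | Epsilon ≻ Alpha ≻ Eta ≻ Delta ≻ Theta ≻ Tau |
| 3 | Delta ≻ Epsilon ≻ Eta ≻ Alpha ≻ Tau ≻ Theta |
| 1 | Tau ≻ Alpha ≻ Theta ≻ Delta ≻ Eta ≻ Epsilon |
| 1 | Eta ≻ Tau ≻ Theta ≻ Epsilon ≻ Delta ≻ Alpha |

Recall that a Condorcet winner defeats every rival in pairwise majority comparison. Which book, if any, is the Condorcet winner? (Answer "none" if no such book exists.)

Check each pair by majority over 11 ballots:
Epsilon vs Alpha: Epsilon is ranked higher on 2+3+1 = 6 ballots, Alpha on 5. Epsilon wins 6–5.
Epsilon vs Tau: Epsilon preferred on 2+3 = 5 ballots; Tau wins 6–5.
Epsilon vs Delta: Epsilon wins 7–4.
Epsilon vs Theta: Theta wins 6–5.
Epsilon vs Eta: 9 to 2, Epsilon.
Alpha vs Tau: Alpha is ranked higher on 4+2+3 = 9 ballots, Tau on 2. Alpha wins 9–2.
Alpha vs Delta: Alpha, 7–4.
Alpha vs Theta: 4+2+3+1 = 10 for Alpha, 1 for Theta — Alpha by 10–1.
Alpha vs Eta: 7 to 4, Alpha.
Tau vs Delta: Tau preferred on 4+1+1 = 6 ballots; Tau wins 6–5.
Tau–Theta: Tau 9–2.
Tau vs Eta: Tau preferred on 4+1 = 5 ballots; Eta wins 6–5.
Delta–Theta: Theta 6–5.
Delta–Eta: Delta 8–3.
Theta vs Eta: Eta, 6–5.
Each book drops at least one matchup (Epsilon loses to Tau; Alpha loses to Epsilon; Tau loses to Alpha; Delta loses to Epsilon; Theta loses to Alpha; Eta loses to Epsilon); the cycle Epsilon → Alpha → Tau → Epsilon rules out a Condorcet winner.

none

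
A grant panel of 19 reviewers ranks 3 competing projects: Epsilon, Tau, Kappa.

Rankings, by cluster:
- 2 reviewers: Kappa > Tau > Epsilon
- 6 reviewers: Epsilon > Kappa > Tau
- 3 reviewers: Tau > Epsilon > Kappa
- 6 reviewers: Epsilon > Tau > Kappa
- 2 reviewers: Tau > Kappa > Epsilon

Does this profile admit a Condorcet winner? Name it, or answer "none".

Head-to-head results (19 reviewers):
Epsilon–Tau: Epsilon 12–7.
Epsilon–Kappa: Epsilon 15–4.
Tau vs Kappa: Tau wins 11–8.
Epsilon defeats every rival head-to-head and is the Condorcet winner.

Epsilon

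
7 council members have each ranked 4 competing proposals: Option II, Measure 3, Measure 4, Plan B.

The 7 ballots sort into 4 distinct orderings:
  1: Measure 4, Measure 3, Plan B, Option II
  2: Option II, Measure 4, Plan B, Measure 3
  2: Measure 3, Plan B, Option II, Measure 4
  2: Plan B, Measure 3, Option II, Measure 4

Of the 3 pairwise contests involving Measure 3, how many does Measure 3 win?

Measure 3 against each rival (7 council members):
Measure 3 vs Option II: Measure 3 is ranked higher on 1+2+2 = 5 ballots, Option II on 2. Measure 3 wins 5–2.
Measure 3 vs Measure 4: Measure 3, 4–3.
Measure 3 vs Plan B: Plan B, 4–3.
Measure 3 beats Option II, Measure 4; loses to Plan B — 2 pairwise wins.

2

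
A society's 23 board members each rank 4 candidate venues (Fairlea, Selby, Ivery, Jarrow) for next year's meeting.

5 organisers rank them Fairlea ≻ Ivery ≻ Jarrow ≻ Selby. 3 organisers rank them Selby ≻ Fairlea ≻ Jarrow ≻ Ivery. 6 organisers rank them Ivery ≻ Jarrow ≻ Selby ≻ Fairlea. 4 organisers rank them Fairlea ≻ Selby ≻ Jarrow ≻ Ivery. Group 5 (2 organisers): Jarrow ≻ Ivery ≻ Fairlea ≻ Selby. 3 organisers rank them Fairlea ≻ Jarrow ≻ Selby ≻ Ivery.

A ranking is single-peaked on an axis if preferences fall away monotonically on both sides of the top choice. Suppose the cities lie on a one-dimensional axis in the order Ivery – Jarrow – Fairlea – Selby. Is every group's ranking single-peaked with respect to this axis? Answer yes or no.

no

Axis positions: Ivery=1, Jarrow=2, Fairlea=3, Selby=4.
Group 1: ranking walks positions 3-1-2-4; Ivery is ranked above Jarrow even though Jarrow lies between Ivery and the peak Fairlea on the axis — preferences dip and rise again. Not single-peaked.
Group 2 (peak Selby at position 4): ranking walks positions 4-3-2-1, expanding outward from the peak — single-peaked.
Group 3: ranking walks positions 1-2-4-3; Selby is ranked above Fairlea even though Fairlea lies between Selby and the peak Ivery on the axis — preferences dip and rise again. Not single-peaked.
Group 4 (peak Fairlea at position 3): ranking walks positions 3-4-2-1, expanding outward from the peak — single-peaked.
Group 5 (peak Jarrow at position 2): ranking walks positions 2-1-3-4, expanding outward from the peak — single-peaked.
Group 6 (peak Fairlea at position 3): ranking walks positions 3-2-4-1, expanding outward from the peak — single-peaked.
Group 1 violates single-peakedness, so the profile is not single-peaked on this axis.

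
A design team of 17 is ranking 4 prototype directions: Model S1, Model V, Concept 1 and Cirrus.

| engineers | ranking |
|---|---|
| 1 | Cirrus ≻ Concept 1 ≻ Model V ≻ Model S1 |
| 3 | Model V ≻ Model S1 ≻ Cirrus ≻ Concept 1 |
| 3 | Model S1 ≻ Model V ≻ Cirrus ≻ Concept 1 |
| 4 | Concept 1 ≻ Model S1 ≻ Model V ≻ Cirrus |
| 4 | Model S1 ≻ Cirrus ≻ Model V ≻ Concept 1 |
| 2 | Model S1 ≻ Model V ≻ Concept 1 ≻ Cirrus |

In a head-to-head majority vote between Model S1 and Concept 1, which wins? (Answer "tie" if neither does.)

Ballots ranking Model S1 above Concept 1: 3 + 3 + 4 + 2 = 12.
Ballots ranking Concept 1 above Model S1: 17 − 12 = 5.
Model S1 wins the head-to-head 12–5.

Model S1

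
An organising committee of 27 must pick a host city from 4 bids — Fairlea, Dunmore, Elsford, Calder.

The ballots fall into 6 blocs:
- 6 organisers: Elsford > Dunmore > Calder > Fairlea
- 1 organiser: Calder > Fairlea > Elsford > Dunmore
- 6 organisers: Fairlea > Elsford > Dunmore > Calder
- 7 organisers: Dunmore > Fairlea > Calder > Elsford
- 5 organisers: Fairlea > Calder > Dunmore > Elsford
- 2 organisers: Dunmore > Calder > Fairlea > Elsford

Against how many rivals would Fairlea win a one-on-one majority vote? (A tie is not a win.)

2

Fairlea against each rival (27 organisers):
Fairlea vs Dunmore: Dunmore, 15–12.
Fairlea vs Elsford: Fairlea is ranked higher on 1+6+7+5+2 = 21 ballots, Elsford on 6. Fairlea wins 21–6.
Fairlea vs Calder: Fairlea preferred on 6+7+5 = 18 ballots; Fairlea wins 18–9.
Fairlea beats Elsford, Calder; loses to Dunmore — 2 pairwise wins.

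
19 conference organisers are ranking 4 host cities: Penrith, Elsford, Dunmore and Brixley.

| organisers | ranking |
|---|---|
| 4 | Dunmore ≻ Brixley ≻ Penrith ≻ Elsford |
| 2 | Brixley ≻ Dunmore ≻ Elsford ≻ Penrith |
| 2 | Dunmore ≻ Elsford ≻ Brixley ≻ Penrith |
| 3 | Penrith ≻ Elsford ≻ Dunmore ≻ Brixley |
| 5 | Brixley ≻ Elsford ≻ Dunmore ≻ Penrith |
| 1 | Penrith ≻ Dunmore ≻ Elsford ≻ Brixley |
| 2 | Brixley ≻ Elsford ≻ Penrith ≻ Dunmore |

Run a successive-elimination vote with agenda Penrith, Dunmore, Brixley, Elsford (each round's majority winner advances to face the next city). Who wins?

Round 1: Penrith vs Dunmore — 6–13, Dunmore advances.
Round 2: Dunmore vs Brixley — 10–9, Dunmore advances.
Round 3: Dunmore vs Elsford — 9–10, Elsford advances.
The agenda winner is Elsford.

Elsford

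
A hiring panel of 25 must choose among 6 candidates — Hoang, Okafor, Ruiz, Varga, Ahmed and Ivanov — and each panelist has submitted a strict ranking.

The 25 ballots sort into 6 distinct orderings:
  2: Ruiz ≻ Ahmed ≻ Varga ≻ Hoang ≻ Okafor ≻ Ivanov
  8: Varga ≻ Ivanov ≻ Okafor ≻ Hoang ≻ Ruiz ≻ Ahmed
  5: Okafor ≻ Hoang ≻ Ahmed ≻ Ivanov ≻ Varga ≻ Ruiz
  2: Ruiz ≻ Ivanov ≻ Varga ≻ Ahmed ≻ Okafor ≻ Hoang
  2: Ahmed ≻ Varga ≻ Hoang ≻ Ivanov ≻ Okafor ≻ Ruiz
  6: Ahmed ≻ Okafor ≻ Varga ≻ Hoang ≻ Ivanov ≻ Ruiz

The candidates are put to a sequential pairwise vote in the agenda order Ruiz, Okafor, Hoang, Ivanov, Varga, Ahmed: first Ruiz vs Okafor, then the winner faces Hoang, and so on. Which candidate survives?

Ahmed

Round 1: Ruiz vs Okafor — 4–21, Okafor advances.
Round 2: Okafor vs Hoang — 21–4, Okafor advances.
Round 3: Okafor vs Ivanov — 13–12, Okafor advances.
Round 4: Okafor vs Varga — 11–14, Varga advances.
Round 5: Varga vs Ahmed — 10–15, Ahmed advances.
The agenda winner is Ahmed.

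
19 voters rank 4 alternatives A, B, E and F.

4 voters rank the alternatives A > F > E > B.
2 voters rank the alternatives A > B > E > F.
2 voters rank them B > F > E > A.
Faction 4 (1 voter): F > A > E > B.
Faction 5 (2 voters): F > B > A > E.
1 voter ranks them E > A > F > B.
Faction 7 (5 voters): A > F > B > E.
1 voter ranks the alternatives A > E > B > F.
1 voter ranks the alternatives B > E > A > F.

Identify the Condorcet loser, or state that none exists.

E

Head-to-head results (19 voters):
A vs B: 14 to 5, A.
A vs E: A, 15–4.
A vs F: A is ranked higher on 4+2+1+5+1+1 = 14 ballots, F on 5. A wins 14–5.
B vs E: 2+2+2+5+1 = 12 for B, 7 for E — B by 12–7.
B–F: F 13–6.
E vs F: 2+1+1+1 = 5 for E, 14 for F — F by 14–5.
Only E has no wins; E is the Condorcet loser.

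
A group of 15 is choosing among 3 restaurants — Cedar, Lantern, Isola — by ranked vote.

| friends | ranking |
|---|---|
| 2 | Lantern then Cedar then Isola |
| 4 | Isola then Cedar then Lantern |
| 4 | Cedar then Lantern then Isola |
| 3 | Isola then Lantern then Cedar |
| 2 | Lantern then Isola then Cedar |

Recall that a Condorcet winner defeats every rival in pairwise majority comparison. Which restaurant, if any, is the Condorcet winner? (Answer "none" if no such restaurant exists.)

none

Check each pair by majority over 15 ballots:
Cedar vs Lantern: Cedar preferred on 4+4 = 8 ballots; Cedar wins 8–7.
Cedar vs Isola: Cedar preferred on 2+4 = 6 ballots; Isola wins 9–6.
Lantern vs Isola: 8 to 7, Lantern.
No restaurant is unbeaten: Cedar loses to Isola; Lantern loses to Cedar; Isola loses to Lantern. In particular Cedar → Lantern → Isola → Cedar is a majority cycle — no Condorcet winner exists.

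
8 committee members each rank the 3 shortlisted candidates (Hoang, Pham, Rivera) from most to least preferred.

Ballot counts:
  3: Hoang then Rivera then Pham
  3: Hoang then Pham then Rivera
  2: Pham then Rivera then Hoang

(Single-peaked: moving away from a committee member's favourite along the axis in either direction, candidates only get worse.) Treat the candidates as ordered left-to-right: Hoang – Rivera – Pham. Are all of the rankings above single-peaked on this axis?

no

Axis positions: Hoang=1, Rivera=2, Pham=3.
Group 1 (peak Hoang at position 1): ranking walks positions 1-2-3, expanding outward from the peak — single-peaked.
Group 2: ranking walks positions 1-3-2; Pham is ranked above Rivera even though Rivera lies between Pham and the peak Hoang on the axis — preferences dip and rise again. Not single-peaked.
Group 3 (peak Pham at position 3): ranking walks positions 3-2-1, expanding outward from the peak — single-peaked.
Group 2 violates single-peakedness, so the profile is not single-peaked on this axis.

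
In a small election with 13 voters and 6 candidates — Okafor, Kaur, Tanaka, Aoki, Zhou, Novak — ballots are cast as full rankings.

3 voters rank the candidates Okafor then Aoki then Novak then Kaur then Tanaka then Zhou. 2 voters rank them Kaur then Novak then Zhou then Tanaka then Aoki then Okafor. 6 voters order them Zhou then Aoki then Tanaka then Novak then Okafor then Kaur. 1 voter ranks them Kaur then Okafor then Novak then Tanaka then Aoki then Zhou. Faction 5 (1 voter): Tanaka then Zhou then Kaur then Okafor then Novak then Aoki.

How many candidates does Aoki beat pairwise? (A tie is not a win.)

4

Aoki against each rival (13 voters):
Aoki vs Okafor: Aoki is ranked higher on 2+6 = 8 ballots, Okafor on 5. Aoki wins 8–5.
Aoki–Kaur: Aoki 9–4.
Aoki vs Tanaka: Aoki, 9–4.
Aoki vs Zhou: Zhou, 9–4.
Aoki–Novak: Aoki 9–4.
Aoki beats Okafor, Kaur, Tanaka, Novak; loses to Zhou — 4 pairwise wins.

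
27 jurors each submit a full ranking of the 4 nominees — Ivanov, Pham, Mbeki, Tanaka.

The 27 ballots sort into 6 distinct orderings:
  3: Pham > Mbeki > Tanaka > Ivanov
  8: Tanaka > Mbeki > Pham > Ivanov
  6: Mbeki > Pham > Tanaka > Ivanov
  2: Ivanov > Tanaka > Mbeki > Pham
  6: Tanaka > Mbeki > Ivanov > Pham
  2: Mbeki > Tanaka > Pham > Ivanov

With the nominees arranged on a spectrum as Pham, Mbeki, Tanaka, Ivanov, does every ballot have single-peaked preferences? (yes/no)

yes

Axis positions: Pham=1, Mbeki=2, Tanaka=3, Ivanov=4.
Bloc 1 (peak Pham at position 1): ranking walks positions 1-2-3-4, expanding outward from the peak — single-peaked.
Bloc 2 (peak Tanaka at position 3): ranking walks positions 3-2-1-4, expanding outward from the peak — single-peaked.
Bloc 3 (peak Mbeki at position 2): ranking walks positions 2-1-3-4, expanding outward from the peak — single-peaked.
Bloc 4 (peak Ivanov at position 4): ranking walks positions 4-3-2-1, expanding outward from the peak — single-peaked.
Bloc 5 (peak Tanaka at position 3): ranking walks positions 3-2-4-1, expanding outward from the peak — single-peaked.
Bloc 6 (peak Mbeki at position 2): ranking walks positions 2-3-1-4, expanding outward from the peak — single-peaked.
Every ranking is single-peaked on this axis.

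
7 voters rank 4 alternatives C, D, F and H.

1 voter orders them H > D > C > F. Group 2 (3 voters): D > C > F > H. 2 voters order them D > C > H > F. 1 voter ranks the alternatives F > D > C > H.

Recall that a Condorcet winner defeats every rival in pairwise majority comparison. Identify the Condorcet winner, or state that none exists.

Head-to-head results (7 voters):
C vs D: 0 to 7, D.
C vs F: 6 to 1, C.
C vs H: C is ranked higher on 3+2+1 = 6 ballots, H on 1. C wins 6–1.
D vs F: 1+3+2 = 6 for D, 1 for F — D by 6–1.
D vs H: D is ranked higher on 3+2+1 = 6 ballots, H on 1. D wins 6–1.
F vs H: 3+1 = 4 for F, 3 for H — F by 4–3.
D defeats every rival head-to-head and is the Condorcet winner.

D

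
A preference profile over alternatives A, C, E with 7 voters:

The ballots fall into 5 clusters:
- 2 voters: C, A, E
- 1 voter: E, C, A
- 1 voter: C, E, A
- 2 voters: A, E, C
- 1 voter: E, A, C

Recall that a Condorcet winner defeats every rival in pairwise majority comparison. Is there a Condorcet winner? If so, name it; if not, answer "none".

Head-to-head results (7 voters):
A vs C: C, 4–3.
A vs E: A wins 4–3.
C vs E: E, 4–3.
No alternative is unbeaten: A loses to C; C loses to E; E loses to A. In particular A > E > C > A is a majority cycle — no Condorcet winner exists.

none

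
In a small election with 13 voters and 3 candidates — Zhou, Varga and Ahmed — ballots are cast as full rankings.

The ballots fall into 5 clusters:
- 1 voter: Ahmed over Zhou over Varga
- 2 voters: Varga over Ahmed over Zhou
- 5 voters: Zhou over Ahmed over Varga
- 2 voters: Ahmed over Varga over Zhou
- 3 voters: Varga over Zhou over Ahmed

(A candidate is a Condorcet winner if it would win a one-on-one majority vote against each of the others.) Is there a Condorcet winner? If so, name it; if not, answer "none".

none

Check each pair by majority over 13 ballots:
Zhou vs Varga: Varga, 7–6.
Zhou vs Ahmed: Zhou, 8–5.
Varga–Ahmed: Ahmed 8–5.
Every candidate loses at least once (Zhou loses to Varga; Varga loses to Ahmed; Ahmed loses to Zhou). The majority relation contains the cycle Zhou → Ahmed → Varga → Zhou, so there is no Condorcet winner.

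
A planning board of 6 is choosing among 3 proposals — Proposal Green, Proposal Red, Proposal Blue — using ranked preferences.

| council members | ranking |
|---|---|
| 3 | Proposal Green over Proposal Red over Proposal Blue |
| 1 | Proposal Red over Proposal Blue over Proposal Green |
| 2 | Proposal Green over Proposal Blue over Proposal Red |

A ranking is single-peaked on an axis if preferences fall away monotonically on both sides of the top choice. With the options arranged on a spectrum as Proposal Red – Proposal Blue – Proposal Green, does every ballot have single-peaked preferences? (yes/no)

Axis positions: Proposal Red=1, Proposal Blue=2, Proposal Green=3.
Ballot type 1: ranking walks positions 3-1-2; Proposal Red is ranked above Proposal Blue even though Proposal Blue lies between Proposal Red and the peak Proposal Green on the axis — preferences dip and rise again. Not single-peaked.
Ballot type 2 (peak Proposal Red at position 1): ranking walks positions 1-2-3, expanding outward from the peak — single-peaked.
Ballot type 3 (peak Proposal Green at position 3): ranking walks positions 3-2-1, expanding outward from the peak — single-peaked.
Ballot type 1 violates single-peakedness, so the profile is not single-peaked on this axis.

no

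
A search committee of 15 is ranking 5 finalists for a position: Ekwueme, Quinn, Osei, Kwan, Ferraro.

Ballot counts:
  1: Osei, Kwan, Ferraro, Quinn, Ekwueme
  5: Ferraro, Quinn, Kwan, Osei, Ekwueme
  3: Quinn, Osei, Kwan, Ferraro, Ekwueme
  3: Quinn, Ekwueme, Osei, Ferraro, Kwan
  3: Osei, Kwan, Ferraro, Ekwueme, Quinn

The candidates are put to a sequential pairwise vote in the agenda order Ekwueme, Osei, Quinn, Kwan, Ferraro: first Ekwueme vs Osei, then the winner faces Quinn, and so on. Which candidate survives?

Round 1: Ekwueme vs Osei — 3–12, Osei advances.
Round 2: Osei vs Quinn — 4–11, Quinn advances.
Round 3: Quinn vs Kwan — 11–4, Quinn advances.
Round 4: Quinn vs Ferraro — 6–9, Ferraro advances.
The agenda winner is Ferraro.

Ferraro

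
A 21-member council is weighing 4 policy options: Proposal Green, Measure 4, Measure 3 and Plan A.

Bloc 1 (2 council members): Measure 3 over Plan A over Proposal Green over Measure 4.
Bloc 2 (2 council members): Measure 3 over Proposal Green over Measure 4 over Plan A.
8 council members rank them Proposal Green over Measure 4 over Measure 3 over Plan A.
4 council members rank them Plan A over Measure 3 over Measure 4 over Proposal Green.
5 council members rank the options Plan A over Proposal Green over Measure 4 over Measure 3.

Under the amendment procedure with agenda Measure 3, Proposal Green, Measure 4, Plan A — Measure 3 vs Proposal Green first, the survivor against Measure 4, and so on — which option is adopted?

Round 1: Measure 3 vs Proposal Green — 8–13, Proposal Green advances.
Round 2: Proposal Green vs Measure 4 — 17–4, Proposal Green advances.
Round 3: Proposal Green vs Plan A — 10–11, Plan A advances.
Plan A survives the agenda.

Plan A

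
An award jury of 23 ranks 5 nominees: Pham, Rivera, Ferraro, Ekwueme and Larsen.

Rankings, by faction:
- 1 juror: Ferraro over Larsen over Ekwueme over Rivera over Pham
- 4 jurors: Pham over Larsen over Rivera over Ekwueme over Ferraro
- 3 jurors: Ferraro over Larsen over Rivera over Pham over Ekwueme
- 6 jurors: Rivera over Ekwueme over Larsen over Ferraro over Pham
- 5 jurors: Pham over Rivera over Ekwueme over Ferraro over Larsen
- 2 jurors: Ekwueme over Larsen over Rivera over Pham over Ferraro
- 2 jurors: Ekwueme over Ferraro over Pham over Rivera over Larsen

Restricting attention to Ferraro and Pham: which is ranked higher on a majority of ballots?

Ferraro

Ballots ranking Ferraro above Pham: 1 + 3 + 6 + 2 = 12.
Ballots ranking Pham above Ferraro: 23 − 12 = 11.
Ferraro wins the head-to-head 12–11.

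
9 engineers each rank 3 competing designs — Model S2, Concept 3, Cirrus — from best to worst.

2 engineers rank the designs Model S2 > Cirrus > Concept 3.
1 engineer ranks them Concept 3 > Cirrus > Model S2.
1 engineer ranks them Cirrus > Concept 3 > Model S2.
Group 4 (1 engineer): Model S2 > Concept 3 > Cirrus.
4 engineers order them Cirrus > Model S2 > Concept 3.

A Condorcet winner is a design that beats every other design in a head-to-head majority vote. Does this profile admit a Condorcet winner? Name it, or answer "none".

Cirrus

Check each pair by majority over 9 ballots:
Model S2 vs Concept 3: 7 to 2, Model S2.
Model S2 vs Cirrus: Model S2 preferred on 2+1 = 3 ballots; Cirrus wins 6–3.
Concept 3 vs Cirrus: Concept 3 is ranked higher on 1+1 = 2 ballots, Cirrus on 7. Cirrus wins 7–2.
Cirrus beats each of Model S2, Concept 3 — Cirrus is the Condorcet winner.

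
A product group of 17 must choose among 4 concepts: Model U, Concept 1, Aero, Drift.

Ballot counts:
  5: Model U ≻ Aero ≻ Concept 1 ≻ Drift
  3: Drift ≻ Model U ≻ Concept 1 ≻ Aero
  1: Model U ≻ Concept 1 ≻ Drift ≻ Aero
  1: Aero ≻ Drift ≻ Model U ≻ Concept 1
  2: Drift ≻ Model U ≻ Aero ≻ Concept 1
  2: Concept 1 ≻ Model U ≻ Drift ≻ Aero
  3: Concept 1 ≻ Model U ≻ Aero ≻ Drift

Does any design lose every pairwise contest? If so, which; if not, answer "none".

Pairwise majorities:
Model U vs Concept 1: Model U preferred on 5+3+1+1+2 = 12 ballots; Model U wins 12–5.
Model U vs Aero: Model U wins 16–1.
Model U vs Drift: Model U is ranked higher on 5+1+2+3 = 11 ballots, Drift on 6. Model U wins 11–6.
Concept 1–Aero: Concept 1 9–8.
Concept 1–Drift: Concept 1 11–6.
Aero vs Drift: Aero, 9–8.
Drift loses to every other design — it is the Condorcet loser.

Drift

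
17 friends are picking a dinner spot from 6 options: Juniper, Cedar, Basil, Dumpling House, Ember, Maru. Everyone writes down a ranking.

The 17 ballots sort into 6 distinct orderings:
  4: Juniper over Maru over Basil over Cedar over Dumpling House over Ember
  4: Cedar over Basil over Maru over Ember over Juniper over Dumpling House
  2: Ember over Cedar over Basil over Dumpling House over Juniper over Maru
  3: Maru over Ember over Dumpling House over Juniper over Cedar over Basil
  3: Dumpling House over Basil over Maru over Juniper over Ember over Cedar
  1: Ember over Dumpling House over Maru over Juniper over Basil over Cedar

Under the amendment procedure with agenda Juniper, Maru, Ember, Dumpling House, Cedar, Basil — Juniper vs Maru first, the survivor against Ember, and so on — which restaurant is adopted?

Round 1: Juniper vs Maru — 6–11, Maru advances.
Round 2: Maru vs Ember — 14–3, Maru advances.
Round 3: Maru vs Dumpling House — 11–6, Maru advances.
Round 4: Maru vs Cedar — 11–6, Maru advances.
Round 5: Maru vs Basil — 8–9, Basil advances.
Basil survives the agenda.

Basil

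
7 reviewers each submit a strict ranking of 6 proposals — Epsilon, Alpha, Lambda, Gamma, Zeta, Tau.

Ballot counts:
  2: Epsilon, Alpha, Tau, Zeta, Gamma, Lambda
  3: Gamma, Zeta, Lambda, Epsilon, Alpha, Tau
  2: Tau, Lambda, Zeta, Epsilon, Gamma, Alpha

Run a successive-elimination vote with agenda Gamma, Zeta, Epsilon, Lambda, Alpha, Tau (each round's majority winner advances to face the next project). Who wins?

Round 1: Gamma vs Zeta — 3–4, Zeta advances.
Round 2: Zeta vs Epsilon — 5–2, Zeta advances.
Round 3: Zeta vs Lambda — 5–2, Zeta advances.
Round 4: Zeta vs Alpha — 5–2, Zeta advances.
Round 5: Zeta vs Tau — 3–4, Tau advances.
Tau survives the agenda.

Tau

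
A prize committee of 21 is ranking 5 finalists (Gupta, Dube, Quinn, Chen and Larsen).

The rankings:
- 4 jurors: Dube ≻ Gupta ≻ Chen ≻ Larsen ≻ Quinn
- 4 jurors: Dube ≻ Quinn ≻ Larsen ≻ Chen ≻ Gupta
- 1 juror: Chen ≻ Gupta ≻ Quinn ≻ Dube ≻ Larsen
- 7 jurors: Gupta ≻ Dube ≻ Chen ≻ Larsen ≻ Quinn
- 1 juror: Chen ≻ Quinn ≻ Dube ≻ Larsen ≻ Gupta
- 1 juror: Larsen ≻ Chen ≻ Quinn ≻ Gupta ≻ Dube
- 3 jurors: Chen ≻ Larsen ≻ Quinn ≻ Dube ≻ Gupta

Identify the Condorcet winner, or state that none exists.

Dube

Head-to-head results (21 jurors):
Gupta vs Dube: Dube wins 12–9.
Gupta–Quinn: Gupta 12–9.
Gupta–Chen: Gupta 11–10.
Gupta vs Larsen: Gupta wins 12–9.
Dube vs Quinn: Dube, 15–6.
Dube–Chen: Dube 15–6.
Dube vs Larsen: Dube wins 17–4.
Quinn vs Chen: Chen, 17–4.
Quinn vs Larsen: Larsen, 15–6.
Chen vs Larsen: Chen, 16–5.
Dube defeats every rival head-to-head and is the Condorcet winner.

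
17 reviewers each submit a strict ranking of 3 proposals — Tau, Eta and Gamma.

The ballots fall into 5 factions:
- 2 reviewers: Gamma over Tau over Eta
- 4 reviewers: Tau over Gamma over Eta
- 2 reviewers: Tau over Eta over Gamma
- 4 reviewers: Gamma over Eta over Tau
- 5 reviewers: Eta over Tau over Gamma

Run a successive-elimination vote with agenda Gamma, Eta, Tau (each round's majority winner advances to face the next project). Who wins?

Tau

Round 1: Gamma vs Eta — 10–7, Gamma advances.
Round 2: Gamma vs Tau — 6–11, Tau advances.
The agenda winner is Tau.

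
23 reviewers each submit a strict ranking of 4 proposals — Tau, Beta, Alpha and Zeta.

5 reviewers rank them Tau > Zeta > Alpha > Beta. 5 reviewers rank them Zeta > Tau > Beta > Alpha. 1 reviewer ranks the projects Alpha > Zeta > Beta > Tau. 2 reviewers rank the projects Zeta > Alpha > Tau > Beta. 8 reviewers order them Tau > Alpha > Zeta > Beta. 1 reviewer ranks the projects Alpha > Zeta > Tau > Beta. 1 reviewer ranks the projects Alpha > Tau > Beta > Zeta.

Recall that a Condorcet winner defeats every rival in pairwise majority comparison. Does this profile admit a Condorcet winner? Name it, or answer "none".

Tau

Pairwise majorities:
Tau–Beta: Tau 22–1.
Tau vs Alpha: Tau, 18–5.
Tau–Zeta: Tau 14–9.
Beta vs Alpha: Alpha wins 18–5.
Beta vs Zeta: 1 for Beta, 22 for Zeta — Zeta by 22–1.
Alpha–Zeta: Zeta 12–11.
Only Tau has no losses; Tau is the Condorcet winner.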